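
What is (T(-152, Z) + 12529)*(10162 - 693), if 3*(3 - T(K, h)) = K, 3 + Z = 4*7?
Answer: 357435812/3 ≈ 1.1915e+8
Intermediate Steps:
Z = 25 (Z = -3 + 4*7 = -3 + 28 = 25)
T(K, h) = 3 - K/3
(T(-152, Z) + 12529)*(10162 - 693) = ((3 - 1/3*(-152)) + 12529)*(10162 - 693) = ((3 + 152/3) + 12529)*9469 = (161/3 + 12529)*9469 = (37748/3)*9469 = 357435812/3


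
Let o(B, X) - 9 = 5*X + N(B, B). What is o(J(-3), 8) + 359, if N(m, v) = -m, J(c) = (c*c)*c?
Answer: 435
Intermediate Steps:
J(c) = c³ (J(c) = c²*c = c³)
o(B, X) = 9 - B + 5*X (o(B, X) = 9 + (5*X - B) = 9 + (-B + 5*X) = 9 - B + 5*X)
o(J(-3), 8) + 359 = (9 - 1*(-3)³ + 5*8) + 359 = (9 - 1*(-27) + 40) + 359 = (9 + 27 + 40) + 359 = 76 + 359 = 435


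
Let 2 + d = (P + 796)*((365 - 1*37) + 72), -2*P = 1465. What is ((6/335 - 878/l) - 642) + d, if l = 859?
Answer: 7123621364/287765 ≈ 24755.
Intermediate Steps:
P = -1465/2 (P = -1/2*1465 = -1465/2 ≈ -732.50)
d = 25398 (d = -2 + (-1465/2 + 796)*((365 - 1*37) + 72) = -2 + 127*((365 - 37) + 72)/2 = -2 + 127*(328 + 72)/2 = -2 + (127/2)*400 = -2 + 25400 = 25398)
((6/335 - 878/l) - 642) + d = ((6/335 - 878/859) - 642) + 25398 = (-288976/287765 - 642) + 25398 = -185034106/287765 + 25398 = 7123621364/287765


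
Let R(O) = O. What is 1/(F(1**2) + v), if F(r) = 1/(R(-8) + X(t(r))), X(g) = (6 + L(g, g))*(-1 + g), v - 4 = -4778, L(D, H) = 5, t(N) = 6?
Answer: -47/224377 ≈ -0.00020947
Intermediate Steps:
v = -4774 (v = 4 - 4778 = -4774)
X(g) = -11 + 11*g (X(g) = (6 + 5)*(-1 + g) = 11*(-1 + g) = -11 + 11*g)
F(r) = 1/47 (F(r) = 1/(-8 + (-11 + 11*6)) = 1/(-8 + (-11 + 66)) = 1/(-8 + 55) = 1/47)
1/(F(1**2) + v) = 1/(1/47 - 4774) = 1/(-224377/47) = -47/224377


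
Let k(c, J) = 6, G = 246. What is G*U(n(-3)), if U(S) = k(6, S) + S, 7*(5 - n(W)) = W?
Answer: 19680/7 ≈ 2811.4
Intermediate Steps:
n(W) = 5 - W/7
U(S) = 6 + S
G*U(n(-3)) = 246*(6 + (5 - ⅐*(-3))) = 246*(6 + (5 + 3/7)) = 246*(6 + 38/7) = 246*(80/7) = 19680/7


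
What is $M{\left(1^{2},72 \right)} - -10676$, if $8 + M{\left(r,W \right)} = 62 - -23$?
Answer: $10753$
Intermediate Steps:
$M{\left(r,W \right)} = 77$ ($M{\left(r,W \right)} = -8 + \left(62 - -23\right) = -8 + \left(62 + 23\right) = -8 + 85 = 77$)
$M{\left(1^{2},72 \right)} - -10676 = 77 - -10676 = 77 + 10676 = 10753$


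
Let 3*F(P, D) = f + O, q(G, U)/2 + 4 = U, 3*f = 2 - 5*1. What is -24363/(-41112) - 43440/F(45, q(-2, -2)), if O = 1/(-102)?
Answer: 60721058341/470504 ≈ 1.2906e+5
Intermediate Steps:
f = -1 (f = (2 - 5*1)/3 = (2 - 5)/3 = (⅓)*(-3) = -1)
q(G, U) = -8 + 2*U
O = -1/102 ≈ -0.0098039
F(P, D) = -103/306 (F(P, D) = (-1 - 1/102)/3 = (⅓)*(-103/102) = -103/306)
-24363/(-41112) - 43440/F(45, q(-2, -2)) = -24363/(-41112) - 43440/(-103/306) = -24363*(-1/41112) - 43440*(-306/103) = 2707/4568 + 13292640/103 = 60721058341/470504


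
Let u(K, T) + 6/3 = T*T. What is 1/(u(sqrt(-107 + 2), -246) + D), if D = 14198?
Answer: 1/74712 ≈ 1.3385e-5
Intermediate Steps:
u(K, T) = -2 + T**2 (u(K, T) = -2 + T*T = -2 + T**2)
1/(u(sqrt(-107 + 2), -246) + D) = 1/((-2 + (-246)**2) + 14198) = 1/((-2 + 60516) + 14198) = 1/(60514 + 14198) = 1/74712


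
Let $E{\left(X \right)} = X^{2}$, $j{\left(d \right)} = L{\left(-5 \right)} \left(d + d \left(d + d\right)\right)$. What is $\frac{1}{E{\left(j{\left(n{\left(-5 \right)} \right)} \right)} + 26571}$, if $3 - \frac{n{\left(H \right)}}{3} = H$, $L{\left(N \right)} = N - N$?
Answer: $\frac{1}{26571} \approx 3.7635 \cdot 10^{-5}$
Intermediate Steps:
$L{\left(N \right)} = 0$
$n{\left(H \right)} = 9 - 3 H$
$j{\left(d \right)} = 0$ ($j{\left(d \right)} = 0 \left(d + d \left(d + d\right)\right) = 0 \left(d + d 2 d\right) = 0 \left(d + 2 d^{2}\right) = 0$)
$\frac{1}{E{\left(j{\left(n{\left(-5 \right)} \right)} \right)} + 26571} = \frac{1}{0^{2} + 26571} = \frac{1}{0 + 26571} = \frac{1}{26571}$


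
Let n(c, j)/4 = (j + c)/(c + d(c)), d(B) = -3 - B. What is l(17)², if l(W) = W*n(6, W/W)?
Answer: 226576/9 ≈ 25175.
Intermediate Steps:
n(c, j) = -4*c/3 - 4*j/3 (n(c, j) = 4*((j + c)/(c + (-3 - c))) = 4*((c + j)/(-3)) = 4*((c + j)*(-⅓)) = 4*(-c/3 - j/3) = -4*c/3 - 4*j/3)
l(W) = -28*W/3 (l(W) = W*(-4/3*6 - 4*W/(3*W)) = W*(-8 - 4/3*1) = W*(-8 - 4/3) = W*(-28/3) = -28*W/3)
l(17)² = (-28/3*17)² = (-476/3)² = 226576/9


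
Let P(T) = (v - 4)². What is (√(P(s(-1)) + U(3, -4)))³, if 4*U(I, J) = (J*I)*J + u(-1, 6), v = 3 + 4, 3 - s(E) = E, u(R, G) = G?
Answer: 135*√10/4 ≈ 106.73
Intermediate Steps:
s(E) = 3 - E
v = 7
P(T) = 9 (P(T) = (7 - 4)² = 3² = 9)
U(I, J) = 3/2 + I*J²/4 (U(I, J) = ((J*I)*J + 6)/4 = ((I*J)*J + 6)/4 = (I*J² + 6)/4 = (6 + I*J²)/4 = 3/2 + I*J²/4)
(√(P(s(-1)) + U(3, -4)))³ = (√(9 + (3/2 + (¼)*3*(-4)²)))³ = (√(9 + (3/2 + (¼)*3*16)))³ = (√(9 + (3/2 + 12)))³ = (√(9 + 27/2))³ = (√(45/2))³ = (3*√10/2)³ = 135*√10/4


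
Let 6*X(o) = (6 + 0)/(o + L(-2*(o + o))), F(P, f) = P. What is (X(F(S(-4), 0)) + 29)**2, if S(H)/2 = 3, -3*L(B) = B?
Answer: 165649/196 ≈ 845.15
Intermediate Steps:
L(B) = -B/3
S(H) = 6 (S(H) = 2*3 = 6)
X(o) = 3/(7*o) (X(o) = ((6 + 0)/(o - (-2)*(o + o)/3))/6 = (6/(o - (-2)*2*o/3))/6 = (6/(o - (-4)*o/3))/6 = (6/(o + 4*o/3))/6 = (6/((7*o/3)))/6 = (6*(3/(7*o)))/6 = (18/(7*o))/6 = 3/(7*o))
(X(F(S(-4), 0)) + 29)**2 = ((3/7)/6 + 29)**2 = ((3/7)*(1/6) + 29)**2 = (1/14 + 29)**2 = (407/14)**2 = 165649/196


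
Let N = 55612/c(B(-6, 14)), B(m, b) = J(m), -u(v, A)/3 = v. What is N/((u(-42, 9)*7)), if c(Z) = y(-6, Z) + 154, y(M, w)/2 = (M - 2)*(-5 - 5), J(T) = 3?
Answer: 13903/69237 ≈ 0.20080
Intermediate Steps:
u(v, A) = -3*v
y(M, w) = 40 - 20*M (y(M, w) = 2*((M - 2)*(-5 - 5)) = 2*((-2 + M)*(-10)) = 2*(20 - 10*M) = 40 - 20*M)
B(m, b) = 3
c(Z) = 314 (c(Z) = (40 - 20*(-6)) + 154 = (40 + 120) + 154 = 160 + 154 = 314)
N = 27806/157 (N = 55612/314 = 55612*(1/314) = 27806/157 ≈ 177.11)
N/((u(-42, 9)*7)) = 27806/(157*((-3*(-42)*7))) = 27806/(157*((126*7))) = (27806/157)/882 = (27806/157)*(1/882) = 13903/69237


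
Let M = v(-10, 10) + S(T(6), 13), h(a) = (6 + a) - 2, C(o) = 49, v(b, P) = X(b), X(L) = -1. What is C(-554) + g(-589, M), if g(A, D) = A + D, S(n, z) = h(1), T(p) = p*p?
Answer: -536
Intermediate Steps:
T(p) = p**2
v(b, P) = -1
h(a) = 4 + a
S(n, z) = 5 (S(n, z) = 4 + 1 = 5)
M = 4 (M = -1 + 5 = 4)
C(-554) + g(-589, M) = 49 + (-589 + 4) = 49 - 585 = -536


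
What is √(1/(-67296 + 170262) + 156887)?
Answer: √96924161058/786 ≈ 396.09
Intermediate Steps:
√(1/(-67296 + 170262) + 156887) = √(1/102966 + 156887) = √(16154026843/102966) = √96924161058/786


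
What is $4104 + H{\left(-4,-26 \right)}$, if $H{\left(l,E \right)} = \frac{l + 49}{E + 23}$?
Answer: $4089$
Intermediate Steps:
$H{\left(l,E \right)} = \frac{49 + l}{23 + E}$
$4104 + H{\left(-4,-26 \right)} = 4104 + \frac{49 - 4}{23 - 26} = 4104 + \frac{1}{-3} \cdot 45 = 4104 - 15 = 4089$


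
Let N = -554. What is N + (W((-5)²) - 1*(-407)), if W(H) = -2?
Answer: -149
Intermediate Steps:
N + (W((-5)²) - 1*(-407)) = -554 + (-2 - 1*(-407)) = -554 + (-2 + 407) = -554 + 405 = -149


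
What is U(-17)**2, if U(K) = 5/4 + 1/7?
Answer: 1521/784 ≈ 1.9401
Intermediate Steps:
U(K) = 39/28 (U(K) = 5*(1/4) + 1*(1/7) = 5/4 + 1/7 = 39/28)
U(-17)**2 = (39/28)**2 = 1521/784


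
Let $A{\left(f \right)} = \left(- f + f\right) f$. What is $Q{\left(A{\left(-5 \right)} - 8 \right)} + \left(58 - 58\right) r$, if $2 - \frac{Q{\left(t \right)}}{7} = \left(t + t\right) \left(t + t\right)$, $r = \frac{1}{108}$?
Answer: $-1778$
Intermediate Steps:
$r = \frac{1}{108} \approx 0.0092593$
$A{\left(f \right)} = 0$ ($A{\left(f \right)} = 0 f = 0$)
$Q{\left(t \right)} = 14 - 28 t^{2}$ ($Q{\left(t \right)} = 14 - 7 \left(t + t\right) \left(t + t\right) = 14 - 7 \cdot 2 t 2 t = 14 - 7 \cdot 4 t^{2} = 14 - 28 t^{2}$)
$Q{\left(A{\left(-5 \right)} - 8 \right)} + \left(58 - 58\right) r = \left(14 - 28 \left(0 - 8\right)^{2}\right) + \left(58 - 58\right) \frac{1}{108} = \left(14 - 28 \left(-8\right)^{2}\right) + 0 \cdot \frac{1}{108} = \left(14 - 1792\right) + 0 = -1778 + 0 = -1778$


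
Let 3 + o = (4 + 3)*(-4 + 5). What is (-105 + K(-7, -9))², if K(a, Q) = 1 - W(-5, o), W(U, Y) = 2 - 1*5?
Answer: 10201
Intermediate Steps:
o = 4 (o = -3 + (4 + 3)*(-4 + 5) = -3 + 7*1 = -3 + 7 = 4)
W(U, Y) = -3 (W(U, Y) = 2 - 5 = -3)
K(a, Q) = 4 (K(a, Q) = 1 - 1*(-3) = 1 + 3 = 4)
(-105 + K(-7, -9))² = (-105 + 4)² = (-101)² = 10201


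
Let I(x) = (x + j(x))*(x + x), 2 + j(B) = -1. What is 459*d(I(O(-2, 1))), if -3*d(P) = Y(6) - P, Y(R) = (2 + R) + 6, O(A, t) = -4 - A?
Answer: 918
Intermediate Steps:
j(B) = -3 (j(B) = -2 - 1 = -3)
Y(R) = 8 + R
I(x) = 2*x*(-3 + x) (I(x) = (x - 3)*(x + x) = (-3 + x)*(2*x) = 2*x*(-3 + x))
d(P) = -14/3 + P/3 (d(P) = -((8 + 6) - P)/3 = -(14 - P)/3 = -14/3 + P/3)
459*d(I(O(-2, 1))) = 459*(-14/3 + (2*(-4 - 1*(-2))*(-3 + (-4 - 1*(-2))))/3) = 459*(-14/3 + (2*(-4 + 2)*(-3 + (-4 + 2)))/3) = 459*(-14/3 + (2*(-2)*(-3 - 2))/3) = 459*(-14/3 + (2*(-2)*(-5))/3) = 459*(-14/3 + (⅓)*20) = 459*(-14/3 + 20/3) = 459*2 = 918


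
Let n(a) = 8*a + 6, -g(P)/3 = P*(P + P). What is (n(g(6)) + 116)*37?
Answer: -59422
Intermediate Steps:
g(P) = -6*P² (g(P) = -3*P*(P + P) = -3*P*2*P = -6*P²)
n(a) = 6 + 8*a
(n(g(6)) + 116)*37 = ((6 + 8*(-6*6²)) + 116)*37 = ((6 + 8*(-6*36)) + 116)*37 = ((6 + 8*(-216)) + 116)*37 = ((6 - 1728) + 116)*37 = (-1722 + 116)*37 = -1606*37 = -59422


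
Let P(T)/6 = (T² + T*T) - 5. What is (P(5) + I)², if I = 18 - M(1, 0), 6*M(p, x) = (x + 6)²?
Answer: 79524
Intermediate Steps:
M(p, x) = (6 + x)²/6 (M(p, x) = (x + 6)²/6 = (6 + x)²/6)
I = 12 (I = 18 - (6 + 0)²/6 = 18 - 6²/6 = 18 - 36/6 = 18 - 1*6 = 18 - 6 = 12)
P(T) = -30 + 12*T² (P(T) = 6*((T² + T*T) - 5) = 6*((T² + T²) - 5) = 6*(2*T² - 5) = 6*(-5 + 2*T²) = -30 + 12*T²)
(P(5) + I)² = ((-30 + 12*5²) + 12)² = ((-30 + 12*25) + 12)² = ((-30 + 300) + 12)² = (270 + 12)² = 282² = 79524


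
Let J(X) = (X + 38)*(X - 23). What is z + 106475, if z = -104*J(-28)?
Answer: 159515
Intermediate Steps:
J(X) = (-23 + X)*(38 + X) (J(X) = (38 + X)*(-23 + X) = (-23 + X)*(38 + X))
z = 53040 (z = -104*(-874 + (-28)² + 15*(-28)) = -104*(-874 + 784 - 420) = -104*(-510) = 53040)
z + 106475 = 53040 + 106475 = 159515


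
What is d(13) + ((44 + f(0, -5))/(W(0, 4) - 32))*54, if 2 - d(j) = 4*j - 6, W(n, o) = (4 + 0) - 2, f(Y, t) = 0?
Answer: -616/5 ≈ -123.20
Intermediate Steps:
W(n, o) = 2 (W(n, o) = 4 - 2 = 2)
d(j) = 8 - 4*j (d(j) = 2 - (4*j - 6) = 2 - (-6 + 4*j) = 2 + (6 - 4*j) = 8 - 4*j)
d(13) + ((44 + f(0, -5))/(W(0, 4) - 32))*54 = (8 - 4*13) + ((44 + 0)/(2 - 32))*54 = (8 - 52) + (44/(-30))*54 = -44 + (44*(-1/30))*54 = -44 - 22/15*54 = -44 - 396/5 = -616/5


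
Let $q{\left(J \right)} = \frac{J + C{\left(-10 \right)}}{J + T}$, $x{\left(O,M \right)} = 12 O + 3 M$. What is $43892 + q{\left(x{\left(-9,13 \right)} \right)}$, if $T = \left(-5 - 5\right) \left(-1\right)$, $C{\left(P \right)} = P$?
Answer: $\frac{2589707}{59} \approx 43893.0$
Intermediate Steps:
$x{\left(O,M \right)} = 3 M + 12 O$
$T = 10$ ($T = \left(-10\right) \left(-1\right) = 10$)
$q{\left(J \right)} = \frac{-10 + J}{10 + J}$ ($q{\left(J \right)} = \frac{J - 10}{J + 10} = \frac{-10 + J}{10 + J}$)
$43892 + q{\left(x{\left(-9,13 \right)} \right)} = 43892 + \frac{-10 + \left(3 \cdot 13 + 12 \left(-9\right)\right)}{10 + \left(3 \cdot 13 + 12 \left(-9\right)\right)} = 43892 + \frac{-10 + \left(39 - 108\right)}{10 + \left(39 - 108\right)} = 43892 + \frac{-10 - 69}{10 - 69} = 43892 + \frac{1}{-59} \left(-79\right) = 43892 - - \frac{79}{59} = 43892 + \frac{79}{59} = \frac{2589707}{59}$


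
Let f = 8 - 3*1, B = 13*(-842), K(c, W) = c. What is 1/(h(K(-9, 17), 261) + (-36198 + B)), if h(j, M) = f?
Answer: -1/47139 ≈ -2.1214e-5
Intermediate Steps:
B = -10946
f = 5 (f = 8 - 3 = 5)
h(j, M) = 5
1/(h(K(-9, 17), 261) + (-36198 + B)) = 1/(5 + (-36198 - 10946)) = 1/(5 - 47144) = 1/(-47139) = -1/47139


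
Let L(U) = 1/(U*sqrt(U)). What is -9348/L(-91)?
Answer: 850668*I*sqrt(91) ≈ 8.1149e+6*I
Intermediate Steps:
L(U) = U**(-3/2) (L(U) = 1/(U**(3/2)) = U**(-3/2))
-9348/L(-91) = -9348*(-91*I*sqrt(91)) = -(-850668)*I*sqrt(91) = 850668*I*sqrt(91)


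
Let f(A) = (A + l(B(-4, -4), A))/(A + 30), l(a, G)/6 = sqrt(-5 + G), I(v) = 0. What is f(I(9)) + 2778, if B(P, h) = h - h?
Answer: 2778 + I*sqrt(5)/5 ≈ 2778.0 + 0.44721*I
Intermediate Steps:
B(P, h) = 0
l(a, G) = 6*sqrt(-5 + G)
f(A) = (A + 6*sqrt(-5 + A))/(30 + A) (f(A) = (A + 6*sqrt(-5 + A))/(A + 30) = (A + 6*sqrt(-5 + A))/(30 + A))
f(I(9)) + 2778 = (0 + 6*sqrt(-5 + 0))/(30 + 0) + 2778 = (0 + 6*sqrt(-5))/30 + 2778 = (0 + 6*(I*sqrt(5)))/30 + 2778 = (0 + 6*I*sqrt(5))/30 + 2778 = (6*I*sqrt(5))/30 + 2778 = I*sqrt(5)/5 + 2778 = 2778 + I*sqrt(5)/5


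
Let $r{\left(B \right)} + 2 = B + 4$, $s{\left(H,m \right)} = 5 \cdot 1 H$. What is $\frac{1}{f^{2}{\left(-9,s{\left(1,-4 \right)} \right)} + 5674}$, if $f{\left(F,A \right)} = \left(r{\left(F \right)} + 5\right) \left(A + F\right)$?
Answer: $\frac{1}{5738} \approx 0.00017428$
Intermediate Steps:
$s{\left(H,m \right)} = 5 H$
$r{\left(B \right)} = 2 + B$ ($r{\left(B \right)} = -2 + \left(B + 4\right) = -2 + \left(4 + B\right) = 2 + B$)
$f{\left(F,A \right)} = \left(7 + F\right) \left(A + F\right)$ ($f{\left(F,A \right)} = \left(\left(2 + F\right) + 5\right) \left(A + F\right) = \left(7 + F\right) \left(A + F\right)$)
$\frac{1}{f^{2}{\left(-9,s{\left(1,-4 \right)} \right)} + 5674} = \frac{1}{\left(\left(-9\right)^{2} + 7 \cdot 5 \cdot 1 + 7 \left(-9\right) + 5 \cdot 1 \left(-9\right)\right)^{2} + 5674} = \frac{1}{\left(81 + 7 \cdot 5 - 63 + 5 \left(-9\right)\right)^{2} + 5674} = \frac{1}{\left(81 + 35 - 63 - 45\right)^{2} + 5674} = \frac{1}{8^{2} + 5674} = \frac{1}{64 + 5674} = \frac{1}{5738}$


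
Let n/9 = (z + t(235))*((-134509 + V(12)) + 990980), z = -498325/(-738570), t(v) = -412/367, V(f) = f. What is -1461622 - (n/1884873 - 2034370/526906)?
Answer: -4371835729419347044030279/2991096710933102758 ≈ -1.4616e+6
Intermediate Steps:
t(v) = -412/367 (t(v) = -412*1/367 = -412/367)
z = 99665/147714 (z = -498325*(-1/738570) = 99665/147714 ≈ 0.67472)
n = -62389081516737/18070346 (n = 9*((99665/147714 - 412/367)*((-134509 + 12) + 990980)) = 9*(-24281113*(-134497 + 990980)/54211038) = 9*(-24281113/54211038*856483) = 9*(-20796360505579/54211038) = -62389081516737/18070346 ≈ -3.4526e+6)
-1461622 - (n/1884873 - 2034370/526906) = -1461622 - (-62389081516737/18070346/1884873 - 2034370/526906) = -1461622 - (-62389081516737/18070346*1/1884873 - 2034370*1/526906) = -1461622 - (-20796360505579/11353435758686 - 1017185/263453) = -1461622 - 1*(-17027408116475323197/2991096710933102758) = -1461622 + 17027408116475323197/2991096710933102758 = -4371835729419347044030279/2991096710933102758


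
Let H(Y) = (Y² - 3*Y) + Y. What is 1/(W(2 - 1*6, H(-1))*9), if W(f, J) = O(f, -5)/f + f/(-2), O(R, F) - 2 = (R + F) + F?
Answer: 1/45 ≈ 0.022222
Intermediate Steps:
H(Y) = Y² - 2*Y
O(R, F) = 2 + R + 2*F (O(R, F) = 2 + ((R + F) + F) = 2 + ((F + R) + F) = 2 + (R + 2*F) = 2 + R + 2*F)
W(f, J) = -f/2 + (-8 + f)/f (W(f, J) = (2 + f + 2*(-5))/f + f/(-2) = (2 + f - 10)/f + f*(-½) = (-8 + f)/f - f/2 = -f/2 + (-8 + f)/f)
1/(W(2 - 1*6, H(-1))*9) = 1/((1 - 8/(2 - 1*6) - (2 - 1*6)/2)*9) = 1/((1 - 8/(2 - 6) - (2 - 6)/2)*9) = 1/((1 - 8/(-4) - ½*(-4))*9) = 1/((1 - 8*(-¼) + 2)*9) = 1/((1 + 2 + 2)*9) = 1/(5*9) = 1/45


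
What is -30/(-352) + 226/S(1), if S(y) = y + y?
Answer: 19903/176 ≈ 113.09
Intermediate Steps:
S(y) = 2*y
-30/(-352) + 226/S(1) = -30/(-352) + 226/((2*1)) = -30*(-1/352) + 226/2 = 15/176 + 226*(½) = 15/176 + 113 = 19903/176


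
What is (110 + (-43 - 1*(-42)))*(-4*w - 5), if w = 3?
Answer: -1853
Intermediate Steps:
(110 + (-43 - 1*(-42)))*(-4*w - 5) = (110 + (-43 - 1*(-42)))*(-4*3 - 5) = (110 + (-43 + 42))*(-12 - 5) = (110 - 1)*(-17) = 109*(-17) = -1853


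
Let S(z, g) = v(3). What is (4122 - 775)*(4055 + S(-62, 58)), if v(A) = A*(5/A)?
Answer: 13588820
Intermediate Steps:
v(A) = 5
S(z, g) = 5
(4122 - 775)*(4055 + S(-62, 58)) = (4122 - 775)*(4055 + 5) = 3347*4060 = 13588820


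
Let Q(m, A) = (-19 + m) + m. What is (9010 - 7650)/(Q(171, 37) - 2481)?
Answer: -680/1079 ≈ -0.63021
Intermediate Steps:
Q(m, A) = -19 + 2*m
(9010 - 7650)/(Q(171, 37) - 2481) = (9010 - 7650)/((-19 + 2*171) - 2481) = 1360/((-19 + 342) - 2481) = 1360/(323 - 2481) = 1360/(-2158) = 1360*(-1/2158) = -680/1079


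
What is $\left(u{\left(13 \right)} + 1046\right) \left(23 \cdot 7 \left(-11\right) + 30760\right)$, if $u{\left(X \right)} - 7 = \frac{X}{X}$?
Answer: $30554406$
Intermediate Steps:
$u{\left(X \right)} = 8$ ($u{\left(X \right)} = 7 + \frac{X}{X} = 7 + 1 = 8$)
$\left(u{\left(13 \right)} + 1046\right) \left(23 \cdot 7 \left(-11\right) + 30760\right) = \left(8 + 1046\right) \left(23 \cdot 7 \left(-11\right) + 30760\right) = 1054 \left(161 \left(-11\right) + 30760\right) = 1054 \left(-1771 + 30760\right) = 1054 \cdot 28989 = 30554406$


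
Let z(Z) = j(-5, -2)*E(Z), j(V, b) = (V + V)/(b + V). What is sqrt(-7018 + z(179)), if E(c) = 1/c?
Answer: 2*I*sqrt(2754577658)/1253 ≈ 83.773*I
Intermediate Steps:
j(V, b) = 2*V/(V + b) (j(V, b) = (2*V)/(V + b) = 2*V/(V + b))
z(Z) = 10/(7*Z) (z(Z) = (2*(-5)/(-5 - 2))/Z = (2*(-5)/(-7))/Z = (2*(-5)*(-1/7))/Z = 10/(7*Z))
sqrt(-7018 + z(179)) = sqrt(-7018 + (10/7)/179) = sqrt(-7018 + (10/7)*(1/179)) = sqrt(-7018 + 10/1253) = sqrt(-8793544/1253) = 2*I*sqrt(2754577658)/1253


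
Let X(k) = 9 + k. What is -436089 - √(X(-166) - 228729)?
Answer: -436089 - I*√228886 ≈ -4.3609e+5 - 478.42*I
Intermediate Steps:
-436089 - √(X(-166) - 228729) = -436089 - √((9 - 166) - 228729) = -436089 - √(-157 - 228729) = -436089 - √(-228886) = -436089 - I*√228886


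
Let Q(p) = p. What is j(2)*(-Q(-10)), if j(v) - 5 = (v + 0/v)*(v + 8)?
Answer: 250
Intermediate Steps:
j(v) = 5 + v*(8 + v) (j(v) = 5 + (v + 0/v)*(v + 8) = 5 + (v + 0)*(8 + v) = 5 + v*(8 + v))
j(2)*(-Q(-10)) = (5 + 2² + 8*2)*(-1*(-10)) = (5 + 4 + 16)*10 = 25*10 = 250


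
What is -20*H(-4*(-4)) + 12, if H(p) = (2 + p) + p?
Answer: -668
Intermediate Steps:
H(p) = 2 + 2*p
-20*H(-4*(-4)) + 12 = -20*(2 + 2*(-4*(-4))) + 12 = -20*(2 + 2*16) + 12 = -20*(2 + 32) + 12 = -20*34 + 12 = -680 + 12 = -668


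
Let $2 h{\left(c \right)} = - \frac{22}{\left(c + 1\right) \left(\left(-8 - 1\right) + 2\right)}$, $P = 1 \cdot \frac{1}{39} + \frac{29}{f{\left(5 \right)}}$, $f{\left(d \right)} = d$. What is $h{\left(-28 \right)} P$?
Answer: $- \frac{12496}{36855} \approx -0.33906$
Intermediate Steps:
$P = \frac{1136}{195}$ ($P = 1 \cdot \frac{1}{39} + \frac{29}{5} = 1 \cdot \frac{1}{39} + 29 \cdot \frac{1}{5} = \frac{1}{39} + \frac{29}{5} = \frac{1136}{195} \approx 5.8256$)
$h{\left(c \right)} = - \frac{11}{-7 - 7 c}$ ($h{\left(c \right)} = \frac{\left(-22\right) \frac{1}{\left(c + 1\right) \left(\left(-8 - 1\right) + 2\right)}}{2} = \frac{\left(-22\right) \frac{1}{\left(1 + c\right) \left(\left(-8 - 1\right) + 2\right)}}{2} = \frac{\left(-22\right) \frac{1}{\left(1 + c\right) \left(-9 + 2\right)}}{2} = \frac{\left(-22\right) \frac{1}{\left(1 + c\right) \left(-7\right)}}{2} = \frac{\left(-22\right) \frac{1}{-7 - 7 c}}{2} = - \frac{11}{-7 - 7 c}$)
$h{\left(-28 \right)} P = \frac{11}{7 \left(1 - 28\right)} \frac{1136}{195} = \frac{11}{7 \left(-27\right)} \frac{1136}{195} = \frac{11}{7} \left(- \frac{1}{27}\right) \frac{1136}{195} = \left(- \frac{11}{189}\right) \frac{1136}{195} = - \frac{12496}{36855}$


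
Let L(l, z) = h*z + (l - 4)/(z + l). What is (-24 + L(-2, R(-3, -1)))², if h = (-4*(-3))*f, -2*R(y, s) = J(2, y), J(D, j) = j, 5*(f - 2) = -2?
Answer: 7056/25 ≈ 282.24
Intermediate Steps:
f = 8/5 (f = 2 + (⅕)*(-2) = 2 - ⅖ = 8/5 ≈ 1.6000)
R(y, s) = -y/2
h = 96/5 (h = -4*(-3)*(8/5) = 12*(8/5) = 96/5 ≈ 19.200)
L(l, z) = 96*z/5 + (-4 + l)/(l + z) (L(l, z) = 96*z/5 + (l - 4)/(z + l) = 96*z/5 + (-4 + l)/(l + z))
(-24 + L(-2, R(-3, -1)))² = (-24 + (-4 - 2 + 96*(-½*(-3))²/5 + (96/5)*(-2)*(-½*(-3)))/(-2 - ½*(-3)))² = (-24 + (-4 - 2 + 96*(3/2)²/5 + (96/5)*(-2)*(3/2))/(-2 + 3/2))² = (-24 + (-4 - 2 + (96/5)*(9/4) - 288/5)/(-½))² = (-24 - 2*(-4 - 2 + 216/5 - 288/5))² = (-24 - 2*(-102/5))² = (-24 + 204/5)² = (84/5)² = 7056/25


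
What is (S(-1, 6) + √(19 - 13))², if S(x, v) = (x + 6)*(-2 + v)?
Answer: (20 + √6)² ≈ 503.98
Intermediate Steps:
S(x, v) = (-2 + v)*(6 + x) (S(x, v) = (6 + x)*(-2 + v) = (-2 + v)*(6 + x))
(S(-1, 6) + √(19 - 13))² = ((-12 - 2*(-1) + 6*6 + 6*(-1)) + √(19 - 13))² = ((-12 + 2 + 36 - 6) + √6)² = (20 + √6)²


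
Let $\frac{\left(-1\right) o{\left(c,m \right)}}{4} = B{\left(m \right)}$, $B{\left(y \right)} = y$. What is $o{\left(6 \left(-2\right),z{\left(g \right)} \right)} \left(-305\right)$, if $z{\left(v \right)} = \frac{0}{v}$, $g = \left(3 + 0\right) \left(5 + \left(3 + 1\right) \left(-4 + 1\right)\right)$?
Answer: $0$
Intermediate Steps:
$g = -21$ ($g = 3 \left(5 + 4 \left(-3\right)\right) = 3 \left(5 - 12\right) = 3 \left(-7\right) = -21$)
$z{\left(v \right)} = 0$
$o{\left(c,m \right)} = - 4 m$
$o{\left(6 \left(-2\right),z{\left(g \right)} \right)} \left(-305\right) = \left(-4\right) 0 \left(-305\right) = 0 \left(-305\right) = 0$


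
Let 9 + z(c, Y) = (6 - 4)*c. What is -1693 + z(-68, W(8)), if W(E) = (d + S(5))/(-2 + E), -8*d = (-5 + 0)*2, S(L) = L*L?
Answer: -1838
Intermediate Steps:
S(L) = L²
d = 5/4 (d = -(-5 + 0)*2/8 = -(-5)*2/8 = -⅛*(-10) = 5/4 ≈ 1.2500)
W(E) = 105/(4*(-2 + E)) (W(E) = (5/4 + 5²)/(-2 + E) = (5/4 + 25)/(-2 + E) = 105/(4*(-2 + E)))
z(c, Y) = -9 + 2*c (z(c, Y) = -9 + (6 - 4)*c = -9 + 2*c)
-1693 + z(-68, W(8)) = -1693 + (-9 + 2*(-68)) = -1693 + (-9 - 136) = -1693 - 145 = -1838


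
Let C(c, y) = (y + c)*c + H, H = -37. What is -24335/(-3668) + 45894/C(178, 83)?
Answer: 1297994227/170272228 ≈ 7.6231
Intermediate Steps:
C(c, y) = -37 + c*(c + y) (C(c, y) = (y + c)*c - 37 = (c + y)*c - 37 = c*(c + y) - 37 = -37 + c*(c + y))
-24335/(-3668) + 45894/C(178, 83) = -24335/(-3668) + 45894/(-37 + 178² + 178*83) = -24335*(-1/3668) + 45894/(-37 + 31684 + 14774) = 24335/3668 + 45894/46421 = 1297994227/170272228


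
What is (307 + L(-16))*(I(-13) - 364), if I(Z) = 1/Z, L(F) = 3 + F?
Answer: -1391502/13 ≈ -1.0704e+5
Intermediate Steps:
(307 + L(-16))*(I(-13) - 364) = (307 + (3 - 16))*(1/(-13) - 364) = (307 - 13)*(-1/13 - 364) = 294*(-4733/13) = -1391502/13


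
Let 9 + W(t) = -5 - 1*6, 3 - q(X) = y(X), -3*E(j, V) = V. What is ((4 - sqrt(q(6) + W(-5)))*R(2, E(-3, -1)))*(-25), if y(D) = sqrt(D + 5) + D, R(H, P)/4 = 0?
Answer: 0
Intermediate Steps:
E(j, V) = -V/3
R(H, P) = 0 (R(H, P) = 4*0 = 0)
y(D) = D + sqrt(5 + D) (y(D) = sqrt(5 + D) + D = D + sqrt(5 + D))
q(X) = 3 - X - sqrt(5 + X) (q(X) = 3 - (X + sqrt(5 + X)) = 3 + (-X - sqrt(5 + X)) = 3 - X - sqrt(5 + X))
W(t) = -20 (W(t) = -9 + (-5 - 1*6) = -9 + (-5 - 6) = -9 - 11 = -20)
((4 - sqrt(q(6) + W(-5)))*R(2, E(-3, -1)))*(-25) = ((4 - sqrt((3 - 1*6 - sqrt(5 + 6)) - 20))*0)*(-25) = ((4 - sqrt((3 - 6 - sqrt(11)) - 20))*0)*(-25) = ((4 - sqrt((-3 - sqrt(11)) - 20))*0)*(-25) = ((4 - sqrt(-23 - sqrt(11)))*0)*(-25) = 0*(-25) = 0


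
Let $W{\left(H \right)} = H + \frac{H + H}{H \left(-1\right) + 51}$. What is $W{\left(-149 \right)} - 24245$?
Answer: $- \frac{2439549}{100} \approx -24396.0$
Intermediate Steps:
$W{\left(H \right)} = H + \frac{2 H}{51 - H}$ ($W{\left(H \right)} = H + \frac{2 H}{- H + 51} = H + \frac{2 H}{51 - H}$)
$W{\left(-149 \right)} - 24245 = - \frac{149 \left(-53 - 149\right)}{-51 - 149} - 24245 = \left(-149\right) \frac{1}{-200} \left(-202\right) - 24245 = \left(-149\right) \left(- \frac{1}{200}\right) \left(-202\right) - 24245 = - \frac{15049}{100} - 24245 = - \frac{2439549}{100}$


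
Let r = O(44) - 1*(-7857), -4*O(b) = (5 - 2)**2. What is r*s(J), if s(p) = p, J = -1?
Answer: -31419/4 ≈ -7854.8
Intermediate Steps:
O(b) = -9/4 (O(b) = -(5 - 2)**2/4 = -1/4*3**2 = -1/4*9 = -9/4)
r = 31419/4 (r = -9/4 - 1*(-7857) = -9/4 + 7857 = 31419/4 ≈ 7854.8)
r*s(J) = (31419/4)*(-1) = -31419/4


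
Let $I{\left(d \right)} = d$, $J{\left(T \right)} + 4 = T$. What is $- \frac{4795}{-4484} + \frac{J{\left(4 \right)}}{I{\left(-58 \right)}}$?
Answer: $\frac{4795}{4484} \approx 1.0694$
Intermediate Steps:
$J{\left(T \right)} = -4 + T$
$- \frac{4795}{-4484} + \frac{J{\left(4 \right)}}{I{\left(-58 \right)}} = - \frac{4795}{-4484} + \frac{-4 + 4}{-58} = \left(-4795\right) \left(- \frac{1}{4484}\right) + 0 \left(- \frac{1}{58}\right) = \frac{4795}{4484} + 0 = \frac{4795}{4484}$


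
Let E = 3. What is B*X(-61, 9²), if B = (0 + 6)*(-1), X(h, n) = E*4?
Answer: -72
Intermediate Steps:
X(h, n) = 12 (X(h, n) = 3*4 = 12)
B = -6 (B = 6*(-1) = -6)
B*X(-61, 9²) = -6*12 = -72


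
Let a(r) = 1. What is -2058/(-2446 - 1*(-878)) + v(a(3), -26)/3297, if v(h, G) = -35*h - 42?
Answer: 9715/7536 ≈ 1.2891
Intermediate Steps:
v(h, G) = -42 - 35*h
-2058/(-2446 - 1*(-878)) + v(a(3), -26)/3297 = -2058/(-2446 - 1*(-878)) + (-42 - 35*1)/3297 = -2058/(-2446 + 878) + (-42 - 35)*(1/3297) = -2058/(-1568) - 77*1/3297 = -2058*(-1/1568) - 11/471 = 21/16 - 11/471 = 9715/7536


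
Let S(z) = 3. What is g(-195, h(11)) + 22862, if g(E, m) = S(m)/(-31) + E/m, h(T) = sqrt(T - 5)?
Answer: 708719/31 - 65*sqrt(6)/2 ≈ 22782.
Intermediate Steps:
h(T) = sqrt(-5 + T)
g(E, m) = -3/31 + E/m (g(E, m) = 3/(-31) + E/m = 3*(-1/31) + E/m = -3/31 + E/m)
g(-195, h(11)) + 22862 = (-3/31 - 195/sqrt(-5 + 11)) + 22862 = (-3/31 - 195*sqrt(6)/6) + 22862 = (-3/31 - 65*sqrt(6)/2) + 22862 = 708719/31 - 65*sqrt(6)/2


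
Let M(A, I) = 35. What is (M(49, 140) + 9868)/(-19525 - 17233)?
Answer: -9903/36758 ≈ -0.26941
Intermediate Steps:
(M(49, 140) + 9868)/(-19525 - 17233) = (35 + 9868)/(-19525 - 17233) = 9903/(-36758) = 9903*(-1/36758) = -9903/36758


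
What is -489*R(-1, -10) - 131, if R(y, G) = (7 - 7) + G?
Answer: 4759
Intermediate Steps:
R(y, G) = G (R(y, G) = 0 + G = G)
-489*R(-1, -10) - 131 = -489*(-10) - 131 = 4890 - 131 = 4759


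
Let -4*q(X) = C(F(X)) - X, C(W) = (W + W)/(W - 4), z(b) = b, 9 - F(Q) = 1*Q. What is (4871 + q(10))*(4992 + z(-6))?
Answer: 121493862/5 ≈ 2.4299e+7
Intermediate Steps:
F(Q) = 9 - Q
C(W) = 2*W/(-4 + W) (C(W) = (2*W)/(-4 + W) = 2*W/(-4 + W))
q(X) = X/4 - (9 - X)/(2*(5 - X)) (q(X) = -(2*(9 - X)/(-4 + (9 - X)) - X)/4 = -(2*(9 - X)/(5 - X) - X)/4 = -(-X + 2*(9 - X)/(5 - X))/4 = X/4 - (9 - X)/(2*(5 - X)))
(4871 + q(10))*(4992 + z(-6)) = (4871 + (18 + 10² - 7*10)/(4*(-5 + 10)))*(4992 - 6) = (4871 + (¼)*(18 + 100 - 70)/5)*4986 = (4871 + (¼)*(⅕)*48)*4986 = (4871 + 12/5)*4986 = (24367/5)*4986 = 121493862/5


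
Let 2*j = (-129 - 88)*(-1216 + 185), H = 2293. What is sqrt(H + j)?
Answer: sqrt(456626)/2 ≈ 337.87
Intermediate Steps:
j = 223727/2 (j = ((-129 - 88)*(-1216 + 185))/2 = (-217*(-1031))/2 = (1/2)*223727 = 223727/2 ≈ 1.1186e+5)
sqrt(H + j) = sqrt(2293 + 223727/2) = sqrt(228313/2) = sqrt(456626)/2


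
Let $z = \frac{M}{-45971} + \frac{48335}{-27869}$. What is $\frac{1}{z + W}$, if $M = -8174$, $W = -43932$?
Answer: $- \frac{1281165799}{56286170088747} \approx -2.2762 \cdot 10^{-5}$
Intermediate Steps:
$z = - \frac{1994207079}{1281165799}$ ($z = - \frac{8174}{-45971} + \frac{48335}{-27869} = \left(-8174\right) \left(- \frac{1}{45971}\right) + 48335 \left(- \frac{1}{27869}\right) = \frac{8174}{45971} - \frac{48335}{27869} = - \frac{1994207079}{1281165799} \approx -1.5566$)
$\frac{1}{z + W} = \frac{1}{- \frac{1994207079}{1281165799} - 43932} = \frac{1}{- \frac{56286170088747}{1281165799}} = - \frac{1281165799}{56286170088747}$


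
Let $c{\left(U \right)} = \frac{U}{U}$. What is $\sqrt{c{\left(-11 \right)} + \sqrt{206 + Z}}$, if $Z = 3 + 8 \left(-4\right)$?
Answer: $\sqrt{1 + \sqrt{177}} \approx 3.7821$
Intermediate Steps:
$Z = -29$ ($Z = 3 - 32 = -29$)
$c{\left(U \right)} = 1$
$\sqrt{c{\left(-11 \right)} + \sqrt{206 + Z}} = \sqrt{1 + \sqrt{206 - 29}} = \sqrt{1 + \sqrt{177}}$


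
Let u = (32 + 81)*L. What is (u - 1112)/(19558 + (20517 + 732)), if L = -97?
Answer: -12073/40807 ≈ -0.29586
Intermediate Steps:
u = -10961 (u = (32 + 81)*(-97) = 113*(-97) = -10961)
(u - 1112)/(19558 + (20517 + 732)) = (-10961 - 1112)/(19558 + (20517 + 732)) = -12073/(19558 + 21249) = -12073/40807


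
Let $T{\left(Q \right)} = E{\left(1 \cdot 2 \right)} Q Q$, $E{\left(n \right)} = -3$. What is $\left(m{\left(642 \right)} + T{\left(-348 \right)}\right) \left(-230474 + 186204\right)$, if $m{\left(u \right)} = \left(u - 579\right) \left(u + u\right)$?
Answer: $12502733400$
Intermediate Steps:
$m{\left(u \right)} = 2 u \left(-579 + u\right)$ ($m{\left(u \right)} = \left(-579 + u\right) 2 u = 2 u \left(-579 + u\right)$)
$T{\left(Q \right)} = - 3 Q^{2}$ ($T{\left(Q \right)} = - 3 Q Q = - 3 Q^{2}$)
$\left(m{\left(642 \right)} + T{\left(-348 \right)}\right) \left(-230474 + 186204\right) = \left(2 \cdot 642 \left(-579 + 642\right) - 3 \left(-348\right)^{2}\right) \left(-230474 + 186204\right) = \left(2 \cdot 642 \cdot 63 - 363312\right) \left(-44270\right) = \left(80892 - 363312\right) \left(-44270\right) = \left(-282420\right) \left(-44270\right) = 12502733400$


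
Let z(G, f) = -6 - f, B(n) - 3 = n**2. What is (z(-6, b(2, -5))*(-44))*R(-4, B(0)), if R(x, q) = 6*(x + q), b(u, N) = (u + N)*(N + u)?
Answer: -3960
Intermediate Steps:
b(u, N) = (N + u)**2 (b(u, N) = (N + u)*(N + u) = (N + u)**2)
B(n) = 3 + n**2
R(x, q) = 6*q + 6*x (R(x, q) = 6*(q + x) = 6*q + 6*x)
(z(-6, b(2, -5))*(-44))*R(-4, B(0)) = ((-6 - (-5 + 2)**2)*(-44))*(6*(3 + 0**2) + 6*(-4)) = ((-6 - 1*(-3)**2)*(-44))*(6*(3 + 0) - 24) = ((-6 - 1*9)*(-44))*(6*3 - 24) = ((-6 - 9)*(-44))*(18 - 24) = -15*(-44)*(-6) = 660*(-6) = -3960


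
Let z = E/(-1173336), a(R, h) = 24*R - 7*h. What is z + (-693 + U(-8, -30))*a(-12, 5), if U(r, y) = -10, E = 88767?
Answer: 88809381139/391112 ≈ 2.2707e+5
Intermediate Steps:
a(R, h) = -7*h + 24*R
z = -29589/391112 (z = 88767/(-1173336) = 88767*(-1/1173336) = -29589/391112 ≈ -0.075654)
z + (-693 + U(-8, -30))*a(-12, 5) = -29589/391112 + (-693 - 10)*(-7*5 + 24*(-12)) = -29589/391112 - 703*(-35 - 288) = -29589/391112 - 703*(-323) = -29589/391112 + 227069 = 88809381139/391112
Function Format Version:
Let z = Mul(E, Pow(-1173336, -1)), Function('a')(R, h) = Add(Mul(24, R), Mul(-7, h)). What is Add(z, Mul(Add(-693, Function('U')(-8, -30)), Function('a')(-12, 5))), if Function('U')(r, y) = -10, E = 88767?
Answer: Rational(88809381139, 391112) ≈ 2.2707e+5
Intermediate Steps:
Function('a')(R, h) = Add(Mul(-7, h), Mul(24, R))
z = Rational(-29589, 391112) (z = Mul(88767, Pow(-1173336, -1)) = Mul(88767, Rational(-1, 1173336)) = Rational(-29589, 391112) ≈ -0.075654)
Add(z, Mul(Add(-693, Function('U')(-8, -30)), Function('a')(-12, 5))) = Add(Rational(-29589, 391112), Mul(Add(-693, -10), Add(Mul(-7, 5), Mul(24, -12)))) = Add(Rational(-29589, 391112), Mul(-703, Add(-35, -288))) = Add(Rational(-29589, 391112), Mul(-703, -323)) = Add(Rational(-29589, 391112), 227069) = Rational(88809381139, 391112)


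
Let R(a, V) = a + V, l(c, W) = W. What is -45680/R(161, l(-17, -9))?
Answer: -5710/19 ≈ -300.53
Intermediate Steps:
R(a, V) = V + a
-45680/R(161, l(-17, -9)) = -45680/(-9 + 161) = -45680/152 = -45680*1/152 = -5710/19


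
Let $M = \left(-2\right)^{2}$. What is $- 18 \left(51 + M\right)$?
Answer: $-990$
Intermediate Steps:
$M = 4$
$- 18 \left(51 + M\right) = - 18 \left(51 + 4\right) = \left(-18\right) 55 = -990$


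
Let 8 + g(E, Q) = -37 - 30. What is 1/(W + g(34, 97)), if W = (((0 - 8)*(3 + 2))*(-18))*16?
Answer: 1/11445 ≈ 8.7374e-5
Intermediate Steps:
g(E, Q) = -75 (g(E, Q) = -8 + (-37 - 30) = -8 - 67 = -75)
W = 11520 (W = (-8*5*(-18))*16 = -40*(-18)*16 = 720*16 = 11520)
1/(W + g(34, 97)) = 1/(11520 - 75) = 1/11445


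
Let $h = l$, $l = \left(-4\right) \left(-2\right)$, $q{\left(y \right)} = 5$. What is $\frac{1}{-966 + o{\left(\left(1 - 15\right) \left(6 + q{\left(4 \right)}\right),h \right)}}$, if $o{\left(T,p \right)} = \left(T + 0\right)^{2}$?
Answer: $\frac{1}{22750} \approx 4.3956 \cdot 10^{-5}$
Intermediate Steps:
$l = 8$
$h = 8$
$o{\left(T,p \right)} = T^{2}$
$\frac{1}{-966 + o{\left(\left(1 - 15\right) \left(6 + q{\left(4 \right)}\right),h \right)}} = \frac{1}{-966 + \left(\left(1 - 15\right) \left(6 + 5\right)\right)^{2}} = \frac{1}{-966 + \left(\left(-14\right) 11\right)^{2}} = \frac{1}{-966 + \left(-154\right)^{2}} = \frac{1}{-966 + 23716} = \frac{1}{22750}$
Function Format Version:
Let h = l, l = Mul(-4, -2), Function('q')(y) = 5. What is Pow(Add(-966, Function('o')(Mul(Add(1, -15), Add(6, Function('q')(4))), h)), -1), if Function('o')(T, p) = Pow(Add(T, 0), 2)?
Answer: Rational(1, 22750) ≈ 4.3956e-5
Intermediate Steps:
l = 8
h = 8
Function('o')(T, p) = Pow(T, 2)
Pow(Add(-966, Function('o')(Mul(Add(1, -15), Add(6, Function('q')(4))), h)), -1) = Pow(Add(-966, Pow(Mul(Add(1, -15), Add(6, 5)), 2)), -1) = Pow(Add(-966, Pow(Mul(-14, 11), 2)), -1) = Pow(Add(-966, Pow(-154, 2)), -1) = Pow(Add(-966, 23716), -1) = Pow(22750, -1) = Rational(1, 22750)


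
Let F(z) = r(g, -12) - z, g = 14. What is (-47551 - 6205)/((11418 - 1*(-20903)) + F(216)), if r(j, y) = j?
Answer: -53756/32119 ≈ -1.6737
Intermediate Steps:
F(z) = 14 - z
(-47551 - 6205)/((11418 - 1*(-20903)) + F(216)) = (-47551 - 6205)/((11418 - 1*(-20903)) + (14 - 1*216)) = -53756/((11418 + 20903) + (14 - 216)) = -53756/(32321 - 202) = -53756/32119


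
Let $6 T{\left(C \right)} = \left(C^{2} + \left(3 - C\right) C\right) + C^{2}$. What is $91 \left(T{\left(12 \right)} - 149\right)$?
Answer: $-10829$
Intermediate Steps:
$T{\left(C \right)} = \frac{C^{2}}{3} + \frac{C \left(3 - C\right)}{6}$ ($T{\left(C \right)} = \frac{\left(C^{2} + \left(3 - C\right) C\right) + C^{2}}{6} = \frac{\left(C^{2} + C \left(3 - C\right)\right) + C^{2}}{6} = \frac{2 C^{2} + C \left(3 - C\right)}{6} = \frac{C^{2}}{3} + \frac{C \left(3 - C\right)}{6}$)
$91 \left(T{\left(12 \right)} - 149\right) = 91 \left(\frac{1}{6} \cdot 12 \left(3 + 12\right) - 149\right) = 91 \left(\frac{1}{6} \cdot 12 \cdot 15 - 149\right) = 91 \left(30 - 149\right) = 91 \left(-119\right) = -10829$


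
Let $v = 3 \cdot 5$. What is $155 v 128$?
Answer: $297600$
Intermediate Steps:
$v = 15$
$155 v 128 = 155 \cdot 15 \cdot 128 = 2325 \cdot 128 = 297600$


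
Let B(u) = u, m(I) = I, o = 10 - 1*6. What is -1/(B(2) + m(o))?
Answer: -⅙ ≈ -0.16667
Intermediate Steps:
o = 4 (o = 10 - 6 = 4)
-1/(B(2) + m(o)) = -1/(2 + 4) = -1/6 = -1*⅙ = -⅙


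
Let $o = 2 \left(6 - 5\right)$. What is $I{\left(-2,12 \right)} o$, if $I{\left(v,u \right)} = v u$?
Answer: $-48$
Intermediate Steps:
$I{\left(v,u \right)} = u v$
$o = 2$ ($o = 2 \cdot 1 = 2$)
$I{\left(-2,12 \right)} o = 12 \left(-2\right) 2 = \left(-24\right) 2 = -48$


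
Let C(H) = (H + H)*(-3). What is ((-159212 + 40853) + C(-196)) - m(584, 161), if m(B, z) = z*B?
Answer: -211207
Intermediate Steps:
C(H) = -6*H (C(H) = (2*H)*(-3) = -6*H)
m(B, z) = B*z
((-159212 + 40853) + C(-196)) - m(584, 161) = ((-159212 + 40853) - 6*(-196)) - 584*161 = (-118359 + 1176) - 1*94024 = -117183 - 94024 = -211207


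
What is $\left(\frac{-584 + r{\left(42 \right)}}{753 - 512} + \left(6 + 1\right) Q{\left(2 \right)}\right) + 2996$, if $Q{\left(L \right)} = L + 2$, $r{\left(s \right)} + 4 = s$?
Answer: $\frac{728238}{241} \approx 3021.7$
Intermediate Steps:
$r{\left(s \right)} = -4 + s$
$Q{\left(L \right)} = 2 + L$
$\left(\frac{-584 + r{\left(42 \right)}}{753 - 512} + \left(6 + 1\right) Q{\left(2 \right)}\right) + 2996 = \left(\frac{-584 + \left(-4 + 42\right)}{753 - 512} + \left(6 + 1\right) \left(2 + 2\right)\right) + 2996 = \left(\frac{-584 + 38}{241} + 7 \cdot 4\right) + 2996 = \left(\left(-546\right) \frac{1}{241} + 28\right) + 2996 = \left(- \frac{546}{241} + 28\right) + 2996 = \frac{6202}{241} + 2996 = \frac{728238}{241}$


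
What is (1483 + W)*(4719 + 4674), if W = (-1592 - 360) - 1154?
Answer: -15244839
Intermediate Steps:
W = -3106 (W = -1952 - 1154 = -3106)
(1483 + W)*(4719 + 4674) = (1483 - 3106)*(4719 + 4674) = -1623*9393 = -15244839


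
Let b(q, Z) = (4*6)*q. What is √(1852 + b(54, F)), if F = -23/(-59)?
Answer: 2*√787 ≈ 56.107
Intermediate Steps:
F = 23/59 (F = -23*(-1/59) = 23/59 ≈ 0.38983)
b(q, Z) = 24*q
√(1852 + b(54, F)) = √(1852 + 24*54) = √(1852 + 1296) = √3148 = 2*√787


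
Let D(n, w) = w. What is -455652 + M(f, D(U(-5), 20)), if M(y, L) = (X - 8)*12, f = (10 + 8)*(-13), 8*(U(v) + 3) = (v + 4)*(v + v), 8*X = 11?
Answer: -911463/2 ≈ -4.5573e+5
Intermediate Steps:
X = 11/8 (X = (1/8)*11 = 11/8 ≈ 1.3750)
U(v) = -3 + v*(4 + v)/4 (U(v) = -3 + ((v + 4)*(v + v))/8 = -3 + ((4 + v)*(2*v))/8 = -3 + (2*v*(4 + v))/8 = -3 + v*(4 + v)/4)
f = -234 (f = 18*(-13) = -234)
M(y, L) = -159/2 (M(y, L) = (11/8 - 8)*12 = -53/8*12 = -159/2)
-455652 + M(f, D(U(-5), 20)) = -455652 - 159/2 = -911463/2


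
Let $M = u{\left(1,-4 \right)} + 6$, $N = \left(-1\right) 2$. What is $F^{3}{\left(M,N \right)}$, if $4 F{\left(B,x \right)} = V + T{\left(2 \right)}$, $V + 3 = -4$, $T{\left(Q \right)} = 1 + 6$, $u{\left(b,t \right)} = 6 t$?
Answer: $0$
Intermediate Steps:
$T{\left(Q \right)} = 7$
$V = -7$ ($V = -3 - 4 = -7$)
$N = -2$
$M = -18$ ($M = 6 \left(-4\right) + 6 = -24 + 6 = -18$)
$F{\left(B,x \right)} = 0$ ($F{\left(B,x \right)} = \frac{-7 + 7}{4} = \frac{1}{4} \cdot 0 = 0$)
$F^{3}{\left(M,N \right)} = 0^{3} = 0$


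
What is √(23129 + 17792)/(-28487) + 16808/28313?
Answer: 16808/28313 - √40921/28487 ≈ 0.58655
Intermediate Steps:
√(23129 + 17792)/(-28487) + 16808/28313 = √40921*(-1/28487) + 16808*(1/28313) = -√40921/28487 + 16808/28313 = 16808/28313 - √40921/28487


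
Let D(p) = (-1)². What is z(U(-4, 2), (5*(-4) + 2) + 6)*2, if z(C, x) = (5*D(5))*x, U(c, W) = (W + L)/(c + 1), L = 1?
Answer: -120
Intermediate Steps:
U(c, W) = (1 + W)/(1 + c) (U(c, W) = (W + 1)/(c + 1) = (1 + W)/(1 + c))
D(p) = 1
z(C, x) = 5*x (z(C, x) = (5*1)*x = 5*x)
z(U(-4, 2), (5*(-4) + 2) + 6)*2 = (5*((5*(-4) + 2) + 6))*2 = (5*((-20 + 2) + 6))*2 = (5*(-18 + 6))*2 = (5*(-12))*2 = -60*2 = -120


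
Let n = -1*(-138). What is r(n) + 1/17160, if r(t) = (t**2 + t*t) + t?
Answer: 655958161/17160 ≈ 38226.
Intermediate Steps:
n = 138
r(t) = t + 2*t**2 (r(t) = (t**2 + t**2) + t = 2*t**2 + t = t + 2*t**2)
r(n) + 1/17160 = 138*(1 + 2*138) + 1/17160 = 138*(1 + 276) + 1/17160 = 138*277 + 1/17160 = 38226 + 1/17160 = 655958161/17160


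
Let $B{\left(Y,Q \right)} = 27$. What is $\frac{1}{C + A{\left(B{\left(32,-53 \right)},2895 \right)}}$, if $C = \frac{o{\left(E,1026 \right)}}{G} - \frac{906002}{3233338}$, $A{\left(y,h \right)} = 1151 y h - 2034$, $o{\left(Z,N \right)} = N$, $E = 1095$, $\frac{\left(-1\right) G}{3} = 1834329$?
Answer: $\frac{988500943367}{88931357962174670618} \approx 1.1115 \cdot 10^{-8}$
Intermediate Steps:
$G = -5502987$ ($G = \left(-3\right) 1834329 = -5502987$)
$A{\left(y,h \right)} = -2034 + 1151 h y$ ($A{\left(y,h \right)} = 1151 h y - 2034 = -2034 + 1151 h y$)
$C = - \frac{277168590709}{988500943367}$ ($C = \frac{1026}{-5502987} - \frac{906002}{3233338} = 1026 \left(- \frac{1}{5502987}\right) - \frac{453001}{1616669} = - \frac{114}{611443} - \frac{453001}{1616669} = - \frac{277168590709}{988500943367} \approx -0.28039$)
$\frac{1}{C + A{\left(B{\left(32,-53 \right)},2895 \right)}} = \frac{1}{- \frac{277168590709}{988500943367} - \left(2034 - 89967915\right)} = \frac{1}{- \frac{277168590709}{988500943367} + \left(-2034 + 89967915\right)} = \frac{1}{- \frac{277168590709}{988500943367} + 89965881} = \frac{1}{\frac{88931357962174670618}{988500943367}} = \frac{988500943367}{88931357962174670618}$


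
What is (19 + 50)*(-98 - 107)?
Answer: -14145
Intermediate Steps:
(19 + 50)*(-98 - 107) = 69*(-205) = -14145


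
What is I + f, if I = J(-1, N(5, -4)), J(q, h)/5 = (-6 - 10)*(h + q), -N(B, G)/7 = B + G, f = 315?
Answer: 955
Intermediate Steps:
N(B, G) = -7*B - 7*G (N(B, G) = -7*(B + G) = -7*B - 7*G)
J(q, h) = -80*h - 80*q (J(q, h) = 5*((-6 - 10)*(h + q)) = 5*(-16*(h + q)) = 5*(-16*h - 16*q) = -80*h - 80*q)
I = 640 (I = -80*(-7*5 - 7*(-4)) - 80*(-1) = -80*(-35 + 28) + 80 = -80*(-7) + 80 = 560 + 80 = 640)
I + f = 640 + 315 = 955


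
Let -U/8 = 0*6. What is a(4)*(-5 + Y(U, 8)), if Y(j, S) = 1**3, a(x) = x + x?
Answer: -32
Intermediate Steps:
U = 0 (U = -0*6 = -8*0 = 0)
a(x) = 2*x
Y(j, S) = 1
a(4)*(-5 + Y(U, 8)) = (2*4)*(-5 + 1) = 8*(-4) = -32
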